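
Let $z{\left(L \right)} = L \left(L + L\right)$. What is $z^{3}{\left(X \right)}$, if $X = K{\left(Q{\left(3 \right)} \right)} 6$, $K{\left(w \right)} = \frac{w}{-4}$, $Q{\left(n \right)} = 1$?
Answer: $\frac{729}{8} \approx 91.125$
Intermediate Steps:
$K{\left(w \right)} = - \frac{w}{4}$ ($K{\left(w \right)} = w \left(- \frac{1}{4}\right) = - \frac{w}{4}$)
$X = - \frac{3}{2}$ ($X = \left(- \frac{1}{4}\right) 1 \cdot 6 = \left(- \frac{1}{4}\right) 6 = - \frac{3}{2} \approx -1.5$)
$z{\left(L \right)} = 2 L^{2}$ ($z{\left(L \right)} = L 2 L = 2 L^{2}$)
$z^{3}{\left(X \right)} = \left(2 \left(- \frac{3}{2}\right)^{2}\right)^{3} = \left(2 \cdot \frac{9}{4}\right)^{3} = \left(\frac{9}{2}\right)^{3} = \frac{729}{8}$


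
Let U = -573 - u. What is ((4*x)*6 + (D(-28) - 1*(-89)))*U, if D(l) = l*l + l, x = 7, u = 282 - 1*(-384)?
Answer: -1255107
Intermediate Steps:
u = 666 (u = 282 + 384 = 666)
D(l) = l + l**2 (D(l) = l**2 + l = l + l**2)
U = -1239 (U = -573 - 1*666 = -573 - 666 = -1239)
((4*x)*6 + (D(-28) - 1*(-89)))*U = ((4*7)*6 + (-28*(1 - 28) - 1*(-89)))*(-1239) = (28*6 + (-28*(-27) + 89))*(-1239) = (168 + (756 + 89))*(-1239) = (168 + 845)*(-1239) = 1013*(-1239) = -1255107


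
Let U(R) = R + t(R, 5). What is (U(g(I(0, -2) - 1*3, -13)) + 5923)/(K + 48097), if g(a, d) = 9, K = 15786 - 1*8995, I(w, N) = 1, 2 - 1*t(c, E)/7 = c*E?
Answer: 1877/18296 ≈ 0.10259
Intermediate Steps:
t(c, E) = 14 - 7*E*c (t(c, E) = 14 - 7*c*E = 14 - 7*E*c)
K = 6791 (K = 15786 - 8995 = 6791)
U(R) = 14 - 34*R (U(R) = R + (14 - 7*5*R) = R + (14 - 35*R) = 14 - 34*R)
(U(g(I(0, -2) - 1*3, -13)) + 5923)/(K + 48097) = ((14 - 34*9) + 5923)/(6791 + 48097) = ((14 - 306) + 5923)/54888 = (-292 + 5923)*(1/54888) = 5631*(1/54888) = 1877/18296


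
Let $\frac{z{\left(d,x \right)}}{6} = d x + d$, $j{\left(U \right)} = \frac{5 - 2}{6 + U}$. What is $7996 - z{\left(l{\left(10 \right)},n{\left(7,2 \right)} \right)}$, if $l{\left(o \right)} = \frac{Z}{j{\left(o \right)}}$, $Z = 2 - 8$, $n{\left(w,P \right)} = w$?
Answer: $9532$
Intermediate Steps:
$j{\left(U \right)} = \frac{3}{6 + U}$
$Z = -6$ ($Z = 2 - 8 = -6$)
$l{\left(o \right)} = -12 - 2 o$ ($l{\left(o \right)} = - \frac{6}{3 \frac{1}{6 + o}} = - 6 \left(2 + \frac{o}{3}\right) = -12 - 2 o$)
$z{\left(d,x \right)} = 6 d + 6 d x$ ($z{\left(d,x \right)} = 6 \left(d x + d\right) = 6 \left(d + d x\right) = 6 d + 6 d x$)
$7996 - z{\left(l{\left(10 \right)},n{\left(7,2 \right)} \right)} = 7996 - 6 \left(-12 - 20\right) \left(1 + 7\right) = 7996 - 6 \left(-12 - 20\right) 8 = 7996 - 6 \left(-32\right) 8 = 7996 - -1536 = 7996 + 1536 = 9532$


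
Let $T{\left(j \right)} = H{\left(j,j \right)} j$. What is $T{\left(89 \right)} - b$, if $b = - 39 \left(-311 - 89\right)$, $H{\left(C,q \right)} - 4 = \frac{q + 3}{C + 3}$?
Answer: $-15155$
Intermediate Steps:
$H{\left(C,q \right)} = 4 + \frac{3 + q}{3 + C}$ ($H{\left(C,q \right)} = 4 + \frac{q + 3}{C + 3} = 4 + \frac{3 + q}{3 + C}$)
$T{\left(j \right)} = \frac{j \left(15 + 5 j\right)}{3 + j}$ ($T{\left(j \right)} = \frac{15 + j + 4 j}{3 + j} j = \frac{15 + 5 j}{3 + j} j = \frac{j \left(15 + 5 j\right)}{3 + j}$)
$b = 15600$ ($b = \left(-39\right) \left(-400\right) = 15600$)
$T{\left(89 \right)} - b = 5 \cdot 89 - 15600 = 445 - 15600 = -15155$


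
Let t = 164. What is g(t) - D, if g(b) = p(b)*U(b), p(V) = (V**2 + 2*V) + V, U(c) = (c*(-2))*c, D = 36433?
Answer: -1473291729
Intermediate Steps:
U(c) = -2*c**2 (U(c) = (-2*c)*c = -2*c**2)
p(V) = V**2 + 3*V
g(b) = -2*b**3*(3 + b) (g(b) = (b*(3 + b))*(-2*b**2) = -2*b**3*(3 + b))
g(t) - D = 2*164**3*(-3 - 1*164) - 1*36433 = 2*4410944*(-3 - 164) - 36433 = 2*4410944*(-167) - 36433 = -1473255296 - 36433 = -1473291729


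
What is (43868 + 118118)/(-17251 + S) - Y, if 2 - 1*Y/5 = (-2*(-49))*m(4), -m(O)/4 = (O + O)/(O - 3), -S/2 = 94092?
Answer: -3223437136/205435 ≈ -15691.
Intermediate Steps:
S = -188184 (S = -2*94092 = -188184)
m(O) = -8*O/(-3 + O) (m(O) = -4*(O + O)/(O - 3) = -4*2*O/(-3 + O) = -8*O/(-3 + O))
Y = 15690 (Y = 10 - 5*(-2*(-49))*(-8*4/(-3 + 4)) = 10 - 490*(-8*4/1) = 10 - 490*(-8*4*1) = 10 - 490*(-32) = 10 - 5*(-3136) = 10 + 15680 = 15690)
(43868 + 118118)/(-17251 + S) - Y = (43868 + 118118)/(-17251 - 188184) - 1*15690 = 161986/(-205435) - 15690 = 161986*(-1/205435) - 15690 = -161986/205435 - 15690 = -3223437136/205435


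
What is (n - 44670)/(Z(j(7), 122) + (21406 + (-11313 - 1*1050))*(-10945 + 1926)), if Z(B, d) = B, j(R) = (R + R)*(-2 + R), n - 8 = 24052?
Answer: 2290/9062083 ≈ 0.00025270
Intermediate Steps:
n = 24060 (n = 8 + 24052 = 24060)
j(R) = 2*R*(-2 + R) (j(R) = (2*R)*(-2 + R) = 2*R*(-2 + R))
(n - 44670)/(Z(j(7), 122) + (21406 + (-11313 - 1*1050))*(-10945 + 1926)) = (24060 - 44670)/(2*7*(-2 + 7) + (21406 + (-11313 - 1*1050))*(-10945 + 1926)) = -20610/(2*7*5 + (21406 + (-11313 - 1050))*(-9019)) = -20610/(70 + (21406 - 12363)*(-9019)) = -20610/(70 + 9043*(-9019)) = -20610/(70 - 81558817) = -20610/(-81558747) = -20610*(-1/81558747) = 2290/9062083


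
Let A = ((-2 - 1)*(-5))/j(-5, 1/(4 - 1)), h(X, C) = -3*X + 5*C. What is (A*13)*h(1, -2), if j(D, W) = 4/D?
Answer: 12675/4 ≈ 3168.8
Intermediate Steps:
A = -75/4 (A = ((-2 - 1)*(-5))/((4/(-5))) = (-3*(-5))/((4*(-⅕))) = 15/(-⅘) = 15*(-5/4) = -75/4 ≈ -18.750)
(A*13)*h(1, -2) = (-75/4*13)*(-3*1 + 5*(-2)) = -975*(-3 - 10)/4 = -975/4*(-13) = 12675/4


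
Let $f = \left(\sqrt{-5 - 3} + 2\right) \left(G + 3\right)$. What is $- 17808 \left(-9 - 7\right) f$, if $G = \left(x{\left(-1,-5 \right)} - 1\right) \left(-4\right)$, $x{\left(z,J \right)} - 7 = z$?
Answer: $-9687552 - 9687552 i \sqrt{2} \approx -9.6876 \cdot 10^{6} - 1.37 \cdot 10^{7} i$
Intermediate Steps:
$x{\left(z,J \right)} = 7 + z$
$G = -20$ ($G = \left(\left(7 - 1\right) - 1\right) \left(-4\right) = \left(6 - 1\right) \left(-4\right) = 5 \left(-4\right) = -20$)
$f = -34 - 34 i \sqrt{2}$ ($f = \left(\sqrt{-5 - 3} + 2\right) \left(-20 + 3\right) = \left(\sqrt{-8} + 2\right) \left(-17\right) = \left(2 i \sqrt{2} + 2\right) \left(-17\right) = \left(2 + 2 i \sqrt{2}\right) \left(-17\right) = -34 - 34 i \sqrt{2} \approx -34.0 - 48.083 i$)
$- 17808 \left(-9 - 7\right) f = - 17808 \left(-9 - 7\right) \left(-34 - 34 i \sqrt{2}\right) = - 17808 \left(- 16 \left(-34 - 34 i \sqrt{2}\right)\right) = - 17808 \left(544 + 544 i \sqrt{2}\right) = -9687552 - 9687552 i \sqrt{2}$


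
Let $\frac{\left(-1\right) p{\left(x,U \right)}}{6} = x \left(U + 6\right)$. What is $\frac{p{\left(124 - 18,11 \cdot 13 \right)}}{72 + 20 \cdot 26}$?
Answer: $- \frac{23691}{148} \approx -160.07$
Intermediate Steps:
$p{\left(x,U \right)} = - 6 x \left(6 + U\right)$ ($p{\left(x,U \right)} = - 6 x \left(U + 6\right) = - 6 x \left(6 + U\right)$)
$\frac{p{\left(124 - 18,11 \cdot 13 \right)}}{72 + 20 \cdot 26} = \frac{\left(-6\right) \left(124 - 18\right) \left(6 + 11 \cdot 13\right)}{72 + 20 \cdot 26} = \frac{\left(-6\right) \left(124 - 18\right) \left(6 + 143\right)}{72 + 520} = \frac{\left(-6\right) 106 \cdot 149}{592} = \left(-94764\right) \frac{1}{592} = - \frac{23691}{148}$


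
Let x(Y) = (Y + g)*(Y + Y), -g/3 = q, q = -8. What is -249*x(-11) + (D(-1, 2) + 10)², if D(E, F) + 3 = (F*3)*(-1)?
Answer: 71215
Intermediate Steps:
D(E, F) = -3 - 3*F (D(E, F) = -3 + (F*3)*(-1) = -3 + (3*F)*(-1) = -3 - 3*F)
g = 24 (g = -3*(-8) = 24)
x(Y) = 2*Y*(24 + Y) (x(Y) = (Y + 24)*(Y + Y) = (24 + Y)*(2*Y) = 2*Y*(24 + Y))
-249*x(-11) + (D(-1, 2) + 10)² = -498*(-11)*(24 - 11) + ((-3 - 3*2) + 10)² = -498*(-11)*13 + ((-3 - 6) + 10)² = -249*(-286) + (-9 + 10)² = 71214 + 1² = 71214 + 1 = 71215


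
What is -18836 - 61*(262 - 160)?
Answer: -25058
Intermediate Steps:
-18836 - 61*(262 - 160) = -18836 - 61*102 = -18836 - 1*6222 = -18836 - 6222 = -25058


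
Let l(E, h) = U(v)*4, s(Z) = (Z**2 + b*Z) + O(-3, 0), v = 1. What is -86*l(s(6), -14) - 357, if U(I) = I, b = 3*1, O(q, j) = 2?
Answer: -701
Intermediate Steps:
b = 3
s(Z) = 2 + Z**2 + 3*Z (s(Z) = (Z**2 + 3*Z) + 2 = 2 + Z**2 + 3*Z)
l(E, h) = 4 (l(E, h) = 1*4 = 4)
-86*l(s(6), -14) - 357 = -86*4 - 357 = -344 - 357 = -701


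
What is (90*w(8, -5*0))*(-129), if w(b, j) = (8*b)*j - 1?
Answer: 11610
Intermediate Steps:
w(b, j) = -1 + 8*b*j (w(b, j) = 8*b*j - 1 = -1 + 8*b*j)
(90*w(8, -5*0))*(-129) = (90*(-1 + 8*8*(-5*0)))*(-129) = (90*(-1 + 8*8*0))*(-129) = (90*(-1 + 0))*(-129) = (90*(-1))*(-129) = -90*(-129) = 11610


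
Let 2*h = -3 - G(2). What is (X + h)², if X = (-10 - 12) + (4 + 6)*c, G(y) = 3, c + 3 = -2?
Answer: 5625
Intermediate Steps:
c = -5 (c = -3 - 2 = -5)
X = -72 (X = (-10 - 12) + (4 + 6)*(-5) = -22 + 10*(-5) = -22 - 50 = -72)
h = -3 (h = (-3 - 1*3)/2 = (-3 - 3)/2 = (½)*(-6) = -3)
(X + h)² = (-72 - 3)² = (-75)² = 5625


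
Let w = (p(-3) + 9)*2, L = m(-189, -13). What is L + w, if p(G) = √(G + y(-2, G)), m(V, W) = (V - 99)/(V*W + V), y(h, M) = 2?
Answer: 1126/63 + 2*I ≈ 17.873 + 2.0*I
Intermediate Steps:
m(V, W) = (-99 + V)/(V + V*W)
p(G) = √(2 + G) (p(G) = √(G + 2) = √(2 + G))
L = -8/63 (L = (-99 - 189)/((-189)*(1 - 13)) = -1/189*(-288)/(-12) = -1/189*(-1/12)*(-288) = -8/63 ≈ -0.12698)
w = 18 + 2*I (w = (√(2 - 3) + 9)*2 = (√(-1) + 9)*2 = (I + 9)*2 = (9 + I)*2 = 18 + 2*I ≈ 18.0 + 2.0*I)
L + w = -8/63 + (18 + 2*I) = 1126/63 + 2*I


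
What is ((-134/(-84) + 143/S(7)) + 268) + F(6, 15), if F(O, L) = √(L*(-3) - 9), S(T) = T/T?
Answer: 17329/42 + 3*I*√6 ≈ 412.6 + 7.3485*I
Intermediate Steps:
S(T) = 1
F(O, L) = √(-9 - 3*L) (F(O, L) = √(-3*L - 9) = √(-9 - 3*L))
((-134/(-84) + 143/S(7)) + 268) + F(6, 15) = ((-134/(-84) + 143/1) + 268) + √(-9 - 3*15) = ((-134*(-1/84) + 143*1) + 268) + √(-9 - 45) = ((67/42 + 143) + 268) + √(-54) = (6073/42 + 268) + 3*I*√6 = 17329/42 + 3*I*√6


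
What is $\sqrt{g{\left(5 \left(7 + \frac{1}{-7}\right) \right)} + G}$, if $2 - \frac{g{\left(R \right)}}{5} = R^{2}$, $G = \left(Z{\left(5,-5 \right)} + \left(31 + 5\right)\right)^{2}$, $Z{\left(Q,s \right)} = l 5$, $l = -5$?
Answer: $\frac{i \sqrt{281581}}{7} \approx 75.806 i$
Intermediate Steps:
$Z{\left(Q,s \right)} = -25$ ($Z{\left(Q,s \right)} = \left(-5\right) 5 = -25$)
$G = 121$ ($G = \left(-25 + \left(31 + 5\right)\right)^{2} = \left(-25 + 36\right)^{2} = 11^{2} = 121$)
$g{\left(R \right)} = 10 - 5 R^{2}$
$\sqrt{g{\left(5 \left(7 + \frac{1}{-7}\right) \right)} + G} = \sqrt{\left(10 - 5 \left(5 \left(7 + \frac{1}{-7}\right)\right)^{2}\right) + 121} = \sqrt{\left(10 - 5 \left(5 \left(7 - \frac{1}{7}\right)\right)^{2}\right) + 121} = \sqrt{\left(10 - 5 \left(5 \cdot \frac{48}{7}\right)^{2}\right) + 121} = \sqrt{\left(10 - 5 \left(\frac{240}{7}\right)^{2}\right) + 121} = \sqrt{\left(10 - \frac{288000}{49}\right) + 121} = \sqrt{- \frac{287510}{49} + 121} = \sqrt{- \frac{281581}{49}} = \frac{i \sqrt{281581}}{7}$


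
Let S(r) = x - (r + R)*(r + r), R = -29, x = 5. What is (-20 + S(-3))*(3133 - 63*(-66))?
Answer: -1509237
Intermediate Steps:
S(r) = 5 - 2*r*(-29 + r) (S(r) = 5 - (r - 29)*(r + r) = 5 - (-29 + r)*2*r = 5 - 2*r*(-29 + r))
(-20 + S(-3))*(3133 - 63*(-66)) = (-20 + (5 - 2*(-3)**2 + 58*(-3)))*(3133 - 63*(-66)) = (-20 + (5 - 2*9 - 174))*(3133 + 4158) = (-20 + (5 - 18 - 174))*7291 = (-20 - 187)*7291 = -207*7291 = -1509237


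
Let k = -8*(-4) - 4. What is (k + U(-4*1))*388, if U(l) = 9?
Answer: 14356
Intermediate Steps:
k = 28 (k = 32 - 4 = 28)
(k + U(-4*1))*388 = (28 + 9)*388 = 37*388 = 14356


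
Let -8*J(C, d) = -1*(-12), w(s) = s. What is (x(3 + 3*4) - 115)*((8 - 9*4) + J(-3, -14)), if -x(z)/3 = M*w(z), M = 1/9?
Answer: 3540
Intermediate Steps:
M = ⅑ ≈ 0.11111
x(z) = -z/3
J(C, d) = -3/2 (J(C, d) = -(-1)*(-12)/8 = -⅛*12 = -3/2)
(x(3 + 3*4) - 115)*((8 - 9*4) + J(-3, -14)) = (-(3 + 3*4)/3 - 115)*((8 - 9*4) - 3/2) = (-(3 + 12)/3 - 115)*((8 - 36) - 3/2) = (-⅓*15 - 115)*(-28 - 3/2) = (-5 - 115)*(-59/2) = -120*(-59/2) = 3540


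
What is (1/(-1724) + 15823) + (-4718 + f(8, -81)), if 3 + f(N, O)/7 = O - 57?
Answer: 17443431/1724 ≈ 10118.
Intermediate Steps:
f(N, O) = -420 + 7*O (f(N, O) = -21 + 7*(O - 57) = -21 + 7*(-57 + O) = -21 + (-399 + 7*O) = -420 + 7*O)
(1/(-1724) + 15823) + (-4718 + f(8, -81)) = (1/(-1724) + 15823) + (-4718 + (-420 + 7*(-81))) = (-1/1724 + 15823) + (-4718 + (-420 - 567)) = 27278851/1724 + (-4718 - 987) = 27278851/1724 - 5705 = 17443431/1724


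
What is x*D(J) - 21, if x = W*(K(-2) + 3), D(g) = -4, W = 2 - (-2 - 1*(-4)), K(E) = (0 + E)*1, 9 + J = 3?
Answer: -21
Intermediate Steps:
J = -6 (J = -9 + 3 = -6)
K(E) = E (K(E) = E*1 = E)
W = 0 (W = 2 - (-2 + 4) = 2 - 1*2 = 2 - 2 = 0)
x = 0 (x = 0*(-2 + 3) = 0*1 = 0)
x*D(J) - 21 = 0*(-4) - 21 = 0 - 21 = -21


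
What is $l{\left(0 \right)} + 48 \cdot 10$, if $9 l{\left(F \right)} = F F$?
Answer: $480$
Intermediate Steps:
$l{\left(F \right)} = \frac{F^{2}}{9}$ ($l{\left(F \right)} = \frac{F F}{9} = \frac{F^{2}}{9}$)
$l{\left(0 \right)} + 48 \cdot 10 = \frac{0^{2}}{9} + 48 \cdot 10 = \frac{1}{9} \cdot 0 + 480 = 0 + 480 = 480$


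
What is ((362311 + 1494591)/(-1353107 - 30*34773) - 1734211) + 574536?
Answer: -2778927580377/2396297 ≈ -1.1597e+6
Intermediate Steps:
((362311 + 1494591)/(-1353107 - 30*34773) - 1734211) + 574536 = (1856902/(-1353107 - 1043190) - 1734211) + 574536 = (1856902/(-2396297) - 1734211) + 574536 = (1856902*(-1/2396297) - 1734211) + 574536 = (-1856902/2396297 - 1734211) + 574536 = -4155686473569/2396297 + 574536 = -2778927580377/2396297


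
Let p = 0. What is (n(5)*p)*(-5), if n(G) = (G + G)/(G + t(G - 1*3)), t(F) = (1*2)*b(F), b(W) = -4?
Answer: 0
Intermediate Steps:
t(F) = -8 (t(F) = (1*2)*(-4) = 2*(-4) = -8)
n(G) = 2*G/(-8 + G) (n(G) = (G + G)/(G - 8) = (2*G)/(-8 + G) = 2*G/(-8 + G))
(n(5)*p)*(-5) = ((2*5/(-8 + 5))*0)*(-5) = ((2*5/(-3))*0)*(-5) = ((2*5*(-1/3))*0)*(-5) = -10/3*0*(-5) = 0*(-5) = 0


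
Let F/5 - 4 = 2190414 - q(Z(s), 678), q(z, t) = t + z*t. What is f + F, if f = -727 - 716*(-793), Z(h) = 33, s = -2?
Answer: 11403891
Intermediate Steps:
q(z, t) = t + t*z
F = 10836830 (F = 20 + 5*(2190414 - 678*(1 + 33)) = 20 + 5*(2190414 - 678*34) = 20 + 5*(2190414 - 1*23052) = 20 + 5*(2190414 - 23052) = 20 + 5*2167362 = 20 + 10836810 = 10836830)
f = 567061 (f = -727 + 567788 = 567061)
f + F = 567061 + 10836830 = 11403891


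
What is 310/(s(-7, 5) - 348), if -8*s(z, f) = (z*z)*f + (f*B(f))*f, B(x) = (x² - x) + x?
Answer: -1240/1827 ≈ -0.67871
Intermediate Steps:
B(x) = x²
s(z, f) = -f⁴/8 - f*z²/8 (s(z, f) = -((z*z)*f + (f*f²)*f)/8 = -(z²*f + f³*f)/8 = -(f*z² + f⁴)/8 = -(f⁴ + f*z²)/8 = -f⁴/8 - f*z²/8)
310/(s(-7, 5) - 348) = 310/(-⅛*5*(5³ + (-7)²) - 348) = 310/(-⅛*5*(125 + 49) - 348) = 310/(-⅛*5*174 - 348) = 310/(-435/4 - 348) = 310/(-1827/4) = 310*(-4/1827) = -1240/1827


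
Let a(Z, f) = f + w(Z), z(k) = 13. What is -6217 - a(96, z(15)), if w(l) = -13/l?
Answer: -598067/96 ≈ -6229.9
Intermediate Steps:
a(Z, f) = f - 13/Z
-6217 - a(96, z(15)) = -6217 - (13 - 13/96) = -6217 - 1*1235/96 = -6217 - 1235/96 = -598067/96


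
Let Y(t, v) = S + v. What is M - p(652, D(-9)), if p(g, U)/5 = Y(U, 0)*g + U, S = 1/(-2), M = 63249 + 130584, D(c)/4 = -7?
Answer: 195603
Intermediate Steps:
D(c) = -28 (D(c) = 4*(-7) = -28)
M = 193833
S = -½ ≈ -0.50000
Y(t, v) = -½ + v
p(g, U) = 5*U - 5*g/2 (p(g, U) = 5*((-½ + 0)*g + U) = 5*(-g/2 + U) = 5*(U - g/2) = 5*U - 5*g/2)
M - p(652, D(-9)) = 193833 - (5*(-28) - 5/2*652) = 193833 - (-140 - 1630) = 193833 - 1*(-1770) = 193833 + 1770 = 195603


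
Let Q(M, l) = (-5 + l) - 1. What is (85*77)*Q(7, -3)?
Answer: -58905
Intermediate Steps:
Q(M, l) = -6 + l
(85*77)*Q(7, -3) = (85*77)*(-6 - 3) = 6545*(-9) = -58905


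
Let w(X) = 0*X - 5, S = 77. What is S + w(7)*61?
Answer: -228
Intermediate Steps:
w(X) = -5 (w(X) = 0 - 5 = -5)
S + w(7)*61 = 77 - 5*61 = 77 - 305 = -228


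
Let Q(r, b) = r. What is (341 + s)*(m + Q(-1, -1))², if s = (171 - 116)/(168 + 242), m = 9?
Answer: 895136/41 ≈ 21833.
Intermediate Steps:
s = 11/82 (s = 55/410 = 55*(1/410) = 11/82 ≈ 0.13415)
(341 + s)*(m + Q(-1, -1))² = (341 + 11/82)*(9 - 1)² = (27973/82)*8² = (27973/82)*64 = 895136/41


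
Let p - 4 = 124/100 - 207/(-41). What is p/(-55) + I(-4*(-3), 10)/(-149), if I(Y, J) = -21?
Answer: -387479/8399875 ≈ -0.046129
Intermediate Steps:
p = 10546/1025 (p = 4 + (124/100 - 207/(-41)) = 4 + (124*(1/100) - 207*(-1/41)) = 4 + (31/25 + 207/41) = 4 + 6446/1025 = 10546/1025 ≈ 10.289)
p/(-55) + I(-4*(-3), 10)/(-149) = (10546/1025)/(-55) - 21/(-149) = (10546/1025)*(-1/55) - 21*(-1/149) = -10546/56375 + 21/149 = -387479/8399875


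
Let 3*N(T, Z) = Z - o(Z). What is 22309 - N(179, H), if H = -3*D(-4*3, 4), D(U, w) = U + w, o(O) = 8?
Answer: 66911/3 ≈ 22304.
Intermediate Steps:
H = 24 (H = -3*(-4*3 + 4) = -3*(-12 + 4) = -3*(-8) = 24)
N(T, Z) = -8/3 + Z/3 (N(T, Z) = (Z - 1*8)/3 = (Z - 8)/3 = (-8 + Z)/3 = -8/3 + Z/3)
22309 - N(179, H) = 22309 - (-8/3 + (⅓)*24) = 22309 - (-8/3 + 8) = 22309 - 1*16/3 = 22309 - 16/3 = 66911/3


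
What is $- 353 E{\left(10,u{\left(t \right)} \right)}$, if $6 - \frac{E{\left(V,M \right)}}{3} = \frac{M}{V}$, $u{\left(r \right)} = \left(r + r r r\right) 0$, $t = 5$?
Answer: $-6354$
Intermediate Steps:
$u{\left(r \right)} = 0$ ($u{\left(r \right)} = \left(r + r^{2} r\right) 0 = \left(r + r^{3}\right) 0 = 0$)
$E{\left(V,M \right)} = 18 - \frac{3 M}{V}$ ($E{\left(V,M \right)} = 18 - 3 \frac{M}{V} = 18 - \frac{3 M}{V}$)
$- 353 E{\left(10,u{\left(t \right)} \right)} = - 353 \left(18 - \frac{0}{10}\right) = - 353 \left(18 - 0 \cdot \frac{1}{10}\right) = - 353 \left(18 + 0\right) = \left(-353\right) 18 = -6354$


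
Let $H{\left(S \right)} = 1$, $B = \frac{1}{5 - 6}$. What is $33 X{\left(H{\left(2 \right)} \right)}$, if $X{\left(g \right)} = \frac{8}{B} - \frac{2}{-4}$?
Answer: $- \frac{495}{2} \approx -247.5$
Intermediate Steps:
$B = -1$ ($B = \frac{1}{-1} = -1$)
$X{\left(g \right)} = - \frac{15}{2}$ ($X{\left(g \right)} = \frac{8}{-1} - \frac{2}{-4} = 8 \left(-1\right) - - \frac{1}{2} = -8 + \frac{1}{2} = - \frac{15}{2}$)
$33 X{\left(H{\left(2 \right)} \right)} = 33 \left(- \frac{15}{2}\right) = - \frac{495}{2}$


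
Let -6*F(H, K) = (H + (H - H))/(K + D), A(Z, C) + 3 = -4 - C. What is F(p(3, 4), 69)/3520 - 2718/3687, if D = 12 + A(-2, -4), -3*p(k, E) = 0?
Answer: -906/1229 ≈ -0.73718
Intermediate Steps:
A(Z, C) = -7 - C (A(Z, C) = -3 + (-4 - C) = -7 - C)
p(k, E) = 0 (p(k, E) = -⅓*0 = 0)
D = 9 (D = 12 + (-7 - 1*(-4)) = 12 + (-7 + 4) = 12 - 3 = 9)
F(H, K) = -H/(6*(9 + K)) (F(H, K) = -(H + (H - H))/(6*(K + 9)) = -(H + 0)/(6*(9 + K)) = -H/(6*(9 + K)))
F(p(3, 4), 69)/3520 - 2718/3687 = -1*0/(54 + 6*69)/3520 - 2718/3687 = -1*0/(54 + 414)*(1/3520) - 2718*1/3687 = -1*0/468*(1/3520) - 906/1229 = -1*0*1/468*(1/3520) - 906/1229 = 0*(1/3520) - 906/1229 = 0 - 906/1229 = -906/1229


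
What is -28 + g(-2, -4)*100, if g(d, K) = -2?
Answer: -228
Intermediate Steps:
-28 + g(-2, -4)*100 = -28 - 2*100 = -28 - 200 = -228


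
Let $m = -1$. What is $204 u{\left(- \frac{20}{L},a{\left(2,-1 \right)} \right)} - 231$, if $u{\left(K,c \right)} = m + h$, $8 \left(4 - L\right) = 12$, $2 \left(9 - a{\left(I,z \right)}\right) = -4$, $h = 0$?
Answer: $-435$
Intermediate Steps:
$a{\left(I,z \right)} = 11$ ($a{\left(I,z \right)} = 9 - -2 = 9 + 2 = 11$)
$L = \frac{5}{2}$ ($L = 4 - \frac{3}{2} = \frac{5}{2} \approx 2.5$)
$u{\left(K,c \right)} = -1$ ($u{\left(K,c \right)} = -1 + 0 = -1$)
$204 u{\left(- \frac{20}{L},a{\left(2,-1 \right)} \right)} - 231 = 204 \left(-1\right) - 231 = -204 - 231 = -435$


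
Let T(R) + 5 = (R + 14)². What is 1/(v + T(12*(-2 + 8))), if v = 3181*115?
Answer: 1/373206 ≈ 2.6795e-6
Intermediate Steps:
T(R) = -5 + (14 + R)² (T(R) = -5 + (R + 14)² = -5 + (14 + R)²)
v = 365815
1/(v + T(12*(-2 + 8))) = 1/(365815 + (-5 + (14 + 12*(-2 + 8))²)) = 1/(365815 + (-5 + (14 + 12*6)²)) = 1/(365815 + (-5 + (14 + 72)²)) = 1/(365815 + (-5 + 86²)) = 1/(365815 + (-5 + 7396)) = 1/(365815 + 7391) = 1/373206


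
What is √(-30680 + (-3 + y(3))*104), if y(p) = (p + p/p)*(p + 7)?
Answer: 4*I*√1677 ≈ 163.8*I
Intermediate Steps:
y(p) = (1 + p)*(7 + p) (y(p) = (p + 1)*(7 + p) = (1 + p)*(7 + p))
√(-30680 + (-3 + y(3))*104) = √(-30680 + (-3 + (7 + 3² + 8*3))*104) = √(-30680 + (-3 + (7 + 9 + 24))*104) = √(-30680 + (-3 + 40)*104) = √(-30680 + 37*104) = √(-30680 + 3848) = √(-26832) = 4*I*√1677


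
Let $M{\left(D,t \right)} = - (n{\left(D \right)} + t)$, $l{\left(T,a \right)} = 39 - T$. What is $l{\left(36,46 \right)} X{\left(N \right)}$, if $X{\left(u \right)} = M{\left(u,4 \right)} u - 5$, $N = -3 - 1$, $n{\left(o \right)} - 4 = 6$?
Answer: $153$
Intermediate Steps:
$n{\left(o \right)} = 10$ ($n{\left(o \right)} = 4 + 6 = 10$)
$N = -4$ ($N = -3 - 1 = -4$)
$M{\left(D,t \right)} = -10 - t$ ($M{\left(D,t \right)} = - (10 + t) = -10 - t$)
$X{\left(u \right)} = -5 - 14 u$ ($X{\left(u \right)} = \left(-10 - 4\right) u - 5 = - 14 u - 5 = -5 - 14 u$)
$l{\left(36,46 \right)} X{\left(N \right)} = \left(39 - 36\right) \left(-5 - -56\right) = \left(39 - 36\right) \left(-5 + 56\right) = 3 \cdot 51 = 153$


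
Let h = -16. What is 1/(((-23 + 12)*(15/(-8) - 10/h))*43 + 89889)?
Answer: 4/361921 ≈ 1.1052e-5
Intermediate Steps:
1/(((-23 + 12)*(15/(-8) - 10/h))*43 + 89889) = 1/(((-23 + 12)*(15/(-8) - 10/(-16)))*43 + 89889) = 1/(-11*(15*(-1/8) - 10*(-1/16))*43 + 89889) = 1/(-11*(-15/8 + 5/8)*43 + 89889) = 1/(-11*(-5/4)*43 + 89889) = 1/((55/4)*43 + 89889) = 1/(2365/4 + 89889) = 1/(361921/4) = 4/361921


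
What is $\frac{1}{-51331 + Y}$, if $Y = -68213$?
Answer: $- \frac{1}{119544} \approx -8.3651 \cdot 10^{-6}$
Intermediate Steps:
$\frac{1}{-51331 + Y} = \frac{1}{-51331 - 68213} = \frac{1}{-119544} = - \frac{1}{119544}$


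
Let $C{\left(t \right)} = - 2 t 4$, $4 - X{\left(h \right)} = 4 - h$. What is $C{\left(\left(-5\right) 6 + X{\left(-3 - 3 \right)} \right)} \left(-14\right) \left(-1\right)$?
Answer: $4032$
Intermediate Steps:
$X{\left(h \right)} = h$ ($X{\left(h \right)} = 4 - \left(4 - h\right) = 4 + \left(-4 + h\right) = h$)
$C{\left(t \right)} = - 8 t$
$C{\left(\left(-5\right) 6 + X{\left(-3 - 3 \right)} \right)} \left(-14\right) \left(-1\right) = - 8 \left(\left(-5\right) 6 - 6\right) \left(-14\right) \left(-1\right) = - 8 \left(-30 - 6\right) \left(-14\right) \left(-1\right) = \left(-8\right) \left(-36\right) \left(-14\right) \left(-1\right) = 288 \left(-14\right) \left(-1\right) = \left(-4032\right) \left(-1\right) = 4032$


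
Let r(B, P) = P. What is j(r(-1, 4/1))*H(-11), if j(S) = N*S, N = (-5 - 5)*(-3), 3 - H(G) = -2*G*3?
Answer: -7560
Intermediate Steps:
H(G) = 3 + 6*G (H(G) = 3 - (-2)*G*3 = 3 - (-2)*3*G = 3 - (-6)*G = 3 + 6*G)
N = 30 (N = -10*(-3) = 30)
j(S) = 30*S
j(r(-1, 4/1))*H(-11) = (30*(4/1))*(3 + 6*(-11)) = (30*(4*1))*(3 - 66) = (30*4)*(-63) = 120*(-63) = -7560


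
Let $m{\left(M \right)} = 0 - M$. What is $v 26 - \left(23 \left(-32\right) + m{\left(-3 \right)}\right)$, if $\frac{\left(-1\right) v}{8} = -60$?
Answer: $13213$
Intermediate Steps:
$v = 480$ ($v = \left(-8\right) \left(-60\right) = 480$)
$m{\left(M \right)} = - M$
$v 26 - \left(23 \left(-32\right) + m{\left(-3 \right)}\right) = 480 \cdot 26 - \left(23 \left(-32\right) - -3\right) = 12480 - \left(-736 + 3\right) = 12480 - -733 = 12480 + 733 = 13213$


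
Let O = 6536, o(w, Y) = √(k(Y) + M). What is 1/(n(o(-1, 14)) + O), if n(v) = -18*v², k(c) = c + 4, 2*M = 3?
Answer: 1/6185 ≈ 0.00016168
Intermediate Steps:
M = 3/2 (M = (½)*3 = 3/2 ≈ 1.5000)
k(c) = 4 + c
o(w, Y) = √(11/2 + Y) (o(w, Y) = √((4 + Y) + 3/2) = √(11/2 + Y))
1/(n(o(-1, 14)) + O) = 1/(-18*(√(22 + 4*14)/2)² + 6536) = 1/(-18*(√(22 + 56)/2)² + 6536) = 1/(-18*(√78/2)² + 6536) = 1/(-18*39/2 + 6536) = 1/(-351 + 6536) = 1/6185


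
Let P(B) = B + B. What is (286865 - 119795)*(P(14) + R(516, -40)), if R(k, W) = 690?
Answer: 119956260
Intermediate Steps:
P(B) = 2*B
(286865 - 119795)*(P(14) + R(516, -40)) = (286865 - 119795)*(2*14 + 690) = 167070*(28 + 690) = 167070*718 = 119956260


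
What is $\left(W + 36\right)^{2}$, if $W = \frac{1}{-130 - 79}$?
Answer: $\frac{56595529}{43681} \approx 1295.7$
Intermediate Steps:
$W = - \frac{1}{209}$ ($W = \frac{1}{-209} = - \frac{1}{209} \approx -0.0047847$)
$\left(W + 36\right)^{2} = \left(- \frac{1}{209} + 36\right)^{2} = \left(\frac{7523}{209}\right)^{2} = \frac{56595529}{43681}$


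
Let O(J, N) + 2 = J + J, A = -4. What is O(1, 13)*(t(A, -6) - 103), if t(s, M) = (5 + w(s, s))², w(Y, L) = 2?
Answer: 0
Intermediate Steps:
O(J, N) = -2 + 2*J (O(J, N) = -2 + (J + J) = -2 + 2*J)
t(s, M) = 49 (t(s, M) = (5 + 2)² = 7² = 49)
O(1, 13)*(t(A, -6) - 103) = (-2 + 2*1)*(49 - 103) = (-2 + 2)*(-54) = 0*(-54) = 0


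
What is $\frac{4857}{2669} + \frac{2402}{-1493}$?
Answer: $\frac{840563}{3984817} \approx 0.21094$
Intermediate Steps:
$\frac{4857}{2669} + \frac{2402}{-1493} = 4857 \cdot \frac{1}{2669} + 2402 \left(- \frac{1}{1493}\right) = \frac{4857}{2669} - \frac{2402}{1493} = \frac{840563}{3984817}$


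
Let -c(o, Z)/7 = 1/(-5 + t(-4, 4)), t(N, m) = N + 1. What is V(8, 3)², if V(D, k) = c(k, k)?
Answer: 49/64 ≈ 0.76563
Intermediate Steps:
t(N, m) = 1 + N
c(o, Z) = 7/8 (c(o, Z) = -7/(-5 + (1 - 4)) = -7/(-5 - 3) = -7/(-8) = -7*(-⅛) = 7/8)
V(D, k) = 7/8
V(8, 3)² = (7/8)² = 49/64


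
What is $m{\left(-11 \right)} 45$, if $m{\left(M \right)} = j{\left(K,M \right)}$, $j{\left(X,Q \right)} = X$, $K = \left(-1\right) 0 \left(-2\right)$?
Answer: $0$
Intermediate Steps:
$K = 0$ ($K = 0 \left(-2\right) = 0$)
$m{\left(M \right)} = 0$
$m{\left(-11 \right)} 45 = 0 \cdot 45 = 0$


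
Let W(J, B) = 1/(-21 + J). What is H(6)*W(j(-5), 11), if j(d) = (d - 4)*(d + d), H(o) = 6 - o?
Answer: 0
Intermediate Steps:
j(d) = 2*d*(-4 + d) (j(d) = (-4 + d)*(2*d) = 2*d*(-4 + d))
H(6)*W(j(-5), 11) = (6 - 1*6)/(-21 + 2*(-5)*(-4 - 5)) = (6 - 6)/(-21 + 2*(-5)*(-9)) = 0/(-21 + 90) = 0/69 = 0*(1/69) = 0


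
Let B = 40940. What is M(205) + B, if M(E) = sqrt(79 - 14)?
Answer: 40940 + sqrt(65) ≈ 40948.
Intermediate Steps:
M(E) = sqrt(65)
M(205) + B = sqrt(65) + 40940 = 40940 + sqrt(65)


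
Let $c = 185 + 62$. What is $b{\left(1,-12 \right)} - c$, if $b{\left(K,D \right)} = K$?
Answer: $-246$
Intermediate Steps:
$c = 247$
$b{\left(1,-12 \right)} - c = 1 - 247 = -246$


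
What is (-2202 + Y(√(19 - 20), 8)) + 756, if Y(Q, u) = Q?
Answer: -1446 + I ≈ -1446.0 + 1.0*I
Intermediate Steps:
(-2202 + Y(√(19 - 20), 8)) + 756 = (-2202 + √(19 - 20)) + 756 = (-2202 + √(-1)) + 756 = (-2202 + I) + 756 = -1446 + I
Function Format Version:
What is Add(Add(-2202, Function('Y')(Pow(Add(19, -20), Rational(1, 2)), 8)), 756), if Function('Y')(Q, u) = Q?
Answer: Add(-1446, I) ≈ Add(-1446.0, Mul(1.0000, I))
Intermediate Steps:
Add(Add(-2202, Function('Y')(Pow(Add(19, -20), Rational(1, 2)), 8)), 756) = Add(Add(-2202, Pow(Add(19, -20), Rational(1, 2))), 756) = Add(Add(-2202, Pow(-1, Rational(1, 2))), 756) = Add(Add(-2202, I), 756) = Add(-1446, I)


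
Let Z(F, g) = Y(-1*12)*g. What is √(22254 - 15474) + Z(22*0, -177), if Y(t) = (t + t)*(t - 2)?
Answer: -59472 + 2*√1695 ≈ -59390.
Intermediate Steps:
Y(t) = 2*t*(-2 + t) (Y(t) = (2*t)*(-2 + t) = 2*t*(-2 + t))
Z(F, g) = 336*g (Z(F, g) = (2*(-1*12)*(-2 - 1*12))*g = (2*(-12)*(-2 - 12))*g = (2*(-12)*(-14))*g = 336*g)
√(22254 - 15474) + Z(22*0, -177) = √(22254 - 15474) + 336*(-177) = √6780 - 59472 = 2*√1695 - 59472 = -59472 + 2*√1695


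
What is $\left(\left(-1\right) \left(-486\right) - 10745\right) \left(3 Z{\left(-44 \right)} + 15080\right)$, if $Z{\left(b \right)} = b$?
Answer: $-153351532$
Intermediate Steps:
$\left(\left(-1\right) \left(-486\right) - 10745\right) \left(3 Z{\left(-44 \right)} + 15080\right) = \left(\left(-1\right) \left(-486\right) - 10745\right) \left(3 \left(-44\right) + 15080\right) = \left(486 - 10745\right) \left(-132 + 15080\right) = \left(-10259\right) 14948 = -153351532$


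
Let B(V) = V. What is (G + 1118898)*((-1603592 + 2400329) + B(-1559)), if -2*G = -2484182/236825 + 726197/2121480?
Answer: 89403249952310563433363/100483900200 ≈ 8.8973e+11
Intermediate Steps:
G = 1019632164967/200967800400 (G = -(-2484182/236825 + 726197/2121480)/2 = -1/2*(-1019632164967/100483900200) = 1019632164967/200967800400 ≈ 5.0736)
(G + 1118898)*((-1603592 + 2400329) + B(-1559)) = (1019632164967/200967800400 + 1118898)*((-1603592 + 2400329) - 1559) = 224863489564124167*(796737 - 1559)/200967800400 = (224863489564124167/200967800400)*795178 = 89403249952310563433363/100483900200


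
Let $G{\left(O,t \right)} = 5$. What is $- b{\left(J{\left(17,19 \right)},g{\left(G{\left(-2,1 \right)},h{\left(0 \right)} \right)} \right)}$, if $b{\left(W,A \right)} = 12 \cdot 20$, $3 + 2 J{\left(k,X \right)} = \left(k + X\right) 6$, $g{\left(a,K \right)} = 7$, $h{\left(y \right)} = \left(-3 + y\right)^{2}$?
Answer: $-240$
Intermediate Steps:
$J{\left(k,X \right)} = - \frac{3}{2} + 3 X + 3 k$ ($J{\left(k,X \right)} = - \frac{3}{2} + \frac{\left(k + X\right) 6}{2} = - \frac{3}{2} + \frac{\left(X + k\right) 6}{2} = - \frac{3}{2} + \frac{6 X + 6 k}{2} = - \frac{3}{2} + \left(3 X + 3 k\right) = - \frac{3}{2} + 3 X + 3 k$)
$b{\left(W,A \right)} = 240$
$- b{\left(J{\left(17,19 \right)},g{\left(G{\left(-2,1 \right)},h{\left(0 \right)} \right)} \right)} = \left(-1\right) 240 = -240$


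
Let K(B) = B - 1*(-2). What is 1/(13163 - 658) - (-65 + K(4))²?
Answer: -43529904/12505 ≈ -3481.0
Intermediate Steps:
K(B) = 2 + B (K(B) = B + 2 = 2 + B)
1/(13163 - 658) - (-65 + K(4))² = 1/(13163 - 658) - (-65 + (2 + 4))² = 1/12505 - (-65 + 6)² = 1/12505 - 1*(-59)² = 1/12505 - 1*3481 = 1/12505 - 3481 = -43529904/12505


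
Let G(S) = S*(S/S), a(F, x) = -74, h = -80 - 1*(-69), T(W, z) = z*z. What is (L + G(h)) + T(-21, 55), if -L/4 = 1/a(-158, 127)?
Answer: 111520/37 ≈ 3014.1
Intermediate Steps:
T(W, z) = z²
h = -11 (h = -80 + 69 = -11)
G(S) = S (G(S) = S*1 = S)
L = 2/37 (L = -4/(-74) = -4*(-1/74) = 2/37 ≈ 0.054054)
(L + G(h)) + T(-21, 55) = (2/37 - 11) + 55² = -405/37 + 3025 = 111520/37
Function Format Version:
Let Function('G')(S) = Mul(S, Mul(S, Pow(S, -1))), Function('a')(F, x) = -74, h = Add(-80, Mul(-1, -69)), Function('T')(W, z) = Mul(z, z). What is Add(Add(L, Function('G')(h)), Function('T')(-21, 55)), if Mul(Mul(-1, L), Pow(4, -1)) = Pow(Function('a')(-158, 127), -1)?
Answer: Rational(111520, 37) ≈ 3014.1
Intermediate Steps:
Function('T')(W, z) = Pow(z, 2)
h = -11 (h = Add(-80, 69) = -11)
Function('G')(S) = S (Function('G')(S) = Mul(S, 1) = S)
L = Rational(2, 37) (L = Mul(-4, Pow(-74, -1)) = Mul(-4, Rational(-1, 74)) = Rational(2, 37) ≈ 0.054054)
Add(Add(L, Function('G')(h)), Function('T')(-21, 55)) = Add(Add(Rational(2, 37), -11), Pow(55, 2)) = Add(Rational(-405, 37), 3025) = Rational(111520, 37)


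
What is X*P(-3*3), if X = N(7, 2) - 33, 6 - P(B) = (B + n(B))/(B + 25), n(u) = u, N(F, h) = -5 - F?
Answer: -2565/8 ≈ -320.63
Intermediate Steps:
P(B) = 6 - 2*B/(25 + B) (P(B) = 6 - (B + B)/(B + 25) = 6 - 2*B/(25 + B))
X = -45 (X = (-5 - 1*7) - 33 = (-5 - 7) - 33 = -12 - 33 = -45)
X*P(-3*3) = -90*(75 + 2*(-3*3))/(25 - 3*3) = -90*(75 + 2*(-9))/(25 - 9) = -90*(75 - 18)/16 = -90*57/16 = -45*57/8 = -2565/8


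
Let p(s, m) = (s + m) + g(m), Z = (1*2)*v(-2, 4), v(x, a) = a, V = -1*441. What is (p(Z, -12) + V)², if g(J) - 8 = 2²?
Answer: 187489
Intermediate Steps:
V = -441
g(J) = 12 (g(J) = 8 + 2² = 8 + 4 = 12)
Z = 8 (Z = (1*2)*4 = 2*4 = 8)
p(s, m) = 12 + m + s (p(s, m) = (s + m) + 12 = (m + s) + 12 = 12 + m + s)
(p(Z, -12) + V)² = ((12 - 12 + 8) - 441)² = (8 - 441)² = (-433)² = 187489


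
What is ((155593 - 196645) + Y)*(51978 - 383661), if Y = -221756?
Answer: 87168945864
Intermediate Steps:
((155593 - 196645) + Y)*(51978 - 383661) = ((155593 - 196645) - 221756)*(51978 - 383661) = (-41052 - 221756)*(-331683) = -262808*(-331683) = 87168945864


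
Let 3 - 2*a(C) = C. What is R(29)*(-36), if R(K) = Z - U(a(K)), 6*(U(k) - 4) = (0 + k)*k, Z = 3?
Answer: 1050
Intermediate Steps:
a(C) = 3/2 - C/2
U(k) = 4 + k²/6 (U(k) = 4 + ((0 + k)*k)/6 = 4 + (k*k)/6 = 4 + k²/6)
R(K) = -1 - (3/2 - K/2)²/6 (R(K) = 3 - (4 + (3/2 - K/2)²/6) = 3 + (-4 - (3/2 - K/2)²/6) = -1 - (3/2 - K/2)²/6)
R(29)*(-36) = (-1 - (-3 + 29)²/24)*(-36) = (-1 - 1/24*26²)*(-36) = (-1 - 1/24*676)*(-36) = (-1 - 169/6)*(-36) = -175/6*(-36) = 1050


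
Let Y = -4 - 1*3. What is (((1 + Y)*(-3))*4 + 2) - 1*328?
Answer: -254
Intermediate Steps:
Y = -7 (Y = -4 - 3 = -7)
(((1 + Y)*(-3))*4 + 2) - 1*328 = (((1 - 7)*(-3))*4 + 2) - 1*328 = (-6*(-3)*4 + 2) - 328 = (18*4 + 2) - 328 = (72 + 2) - 328 = 74 - 328 = -254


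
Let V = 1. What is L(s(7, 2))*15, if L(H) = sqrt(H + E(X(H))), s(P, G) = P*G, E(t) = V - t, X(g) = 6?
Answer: 45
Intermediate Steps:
E(t) = 1 - t
s(P, G) = G*P
L(H) = sqrt(-5 + H) (L(H) = sqrt(H + (1 - 1*6)) = sqrt(H + (1 - 6)) = sqrt(H - 5) = sqrt(-5 + H))
L(s(7, 2))*15 = sqrt(-5 + 2*7)*15 = sqrt(-5 + 14)*15 = sqrt(9)*15 = 3*15 = 45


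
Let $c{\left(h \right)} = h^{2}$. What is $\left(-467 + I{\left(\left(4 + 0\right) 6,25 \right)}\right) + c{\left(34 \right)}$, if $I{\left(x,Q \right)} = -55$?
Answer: $634$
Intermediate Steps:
$\left(-467 + I{\left(\left(4 + 0\right) 6,25 \right)}\right) + c{\left(34 \right)} = \left(-467 - 55\right) + 34^{2} = -522 + 1156 = 634$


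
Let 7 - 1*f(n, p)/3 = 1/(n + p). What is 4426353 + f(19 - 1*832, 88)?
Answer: 3209121153/725 ≈ 4.4264e+6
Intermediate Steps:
f(n, p) = 21 - 3/(n + p)
4426353 + f(19 - 1*832, 88) = 4426353 + 3*(-1 + 7*(19 - 1*832) + 7*88)/((19 - 1*832) + 88) = 4426353 + 3*(-1 + 7*(19 - 832) + 616)/((19 - 832) + 88) = 4426353 + 3*(-1 + 7*(-813) + 616)/(-813 + 88) = 4426353 + 3*(-1 - 5691 + 616)/(-725) = 4426353 + 3*(-1/725)*(-5076) = 4426353 + 15228/725 = 3209121153/725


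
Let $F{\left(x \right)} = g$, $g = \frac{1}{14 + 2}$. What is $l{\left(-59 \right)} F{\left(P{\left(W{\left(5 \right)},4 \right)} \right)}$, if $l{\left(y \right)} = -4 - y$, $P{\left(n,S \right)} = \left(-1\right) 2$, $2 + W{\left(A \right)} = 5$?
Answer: $\frac{55}{16} \approx 3.4375$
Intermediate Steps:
$g = \frac{1}{16} \approx 0.0625$
$W{\left(A \right)} = 3$ ($W{\left(A \right)} = -2 + 5 = 3$)
$P{\left(n,S \right)} = -2$
$F{\left(x \right)} = \frac{1}{16}$
$l{\left(-59 \right)} F{\left(P{\left(W{\left(5 \right)},4 \right)} \right)} = \left(-4 - -59\right) \frac{1}{16} = \left(-4 + 59\right) \frac{1}{16} = 55 \cdot \frac{1}{16} = \frac{55}{16}$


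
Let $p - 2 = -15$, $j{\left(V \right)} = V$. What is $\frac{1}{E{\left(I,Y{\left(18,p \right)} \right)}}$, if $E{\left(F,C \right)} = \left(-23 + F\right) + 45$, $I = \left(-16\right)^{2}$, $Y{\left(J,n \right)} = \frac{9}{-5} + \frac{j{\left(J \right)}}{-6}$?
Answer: $\frac{1}{278} \approx 0.0035971$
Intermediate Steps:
$p = -13$ ($p = 2 - 15 = -13$)
$Y{\left(J,n \right)} = - \frac{9}{5} - \frac{J}{6}$ ($Y{\left(J,n \right)} = \frac{9}{-5} + \frac{J}{-6} = 9 \left(- \frac{1}{5}\right) + J \left(- \frac{1}{6}\right) = - \frac{9}{5} - \frac{J}{6}$)
$I = 256$
$E{\left(F,C \right)} = 22 + F$
$\frac{1}{E{\left(I,Y{\left(18,p \right)} \right)}} = \frac{1}{22 + 256} = \frac{1}{278}$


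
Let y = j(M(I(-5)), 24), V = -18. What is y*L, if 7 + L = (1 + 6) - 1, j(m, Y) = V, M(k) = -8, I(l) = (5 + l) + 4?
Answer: 18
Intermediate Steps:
I(l) = 9 + l
j(m, Y) = -18
y = -18
L = -1 (L = -7 + ((1 + 6) - 1) = -7 + (7 - 1) = -7 + 6 = -1)
y*L = -18*(-1) = 18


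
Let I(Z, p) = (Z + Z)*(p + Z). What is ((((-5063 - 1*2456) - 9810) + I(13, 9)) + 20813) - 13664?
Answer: -9608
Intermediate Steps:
I(Z, p) = 2*Z*(Z + p) (I(Z, p) = (2*Z)*(Z + p) = 2*Z*(Z + p))
((((-5063 - 1*2456) - 9810) + I(13, 9)) + 20813) - 13664 = ((((-5063 - 1*2456) - 9810) + 2*13*(13 + 9)) + 20813) - 13664 = ((((-5063 - 2456) - 9810) + 2*13*22) + 20813) - 13664 = (((-7519 - 9810) + 572) + 20813) - 13664 = ((-17329 + 572) + 20813) - 13664 = (-16757 + 20813) - 13664 = 4056 - 13664 = -9608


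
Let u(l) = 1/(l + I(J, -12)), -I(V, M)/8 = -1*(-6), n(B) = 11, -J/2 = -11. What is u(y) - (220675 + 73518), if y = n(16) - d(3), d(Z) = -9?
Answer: -8237405/28 ≈ -2.9419e+5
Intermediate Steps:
J = 22 (J = -2*(-11) = 22)
I(V, M) = -48 (I(V, M) = -(-8)*(-6) = -8*6 = -48)
y = 20 (y = 11 - 1*(-9) = 11 + 9 = 20)
u(l) = 1/(-48 + l) (u(l) = 1/(l - 48) = 1/(-48 + l))
u(y) - (220675 + 73518) = 1/(-48 + 20) - (220675 + 73518) = 1/(-28) - 1*294193 = -1/28 - 294193 = -8237405/28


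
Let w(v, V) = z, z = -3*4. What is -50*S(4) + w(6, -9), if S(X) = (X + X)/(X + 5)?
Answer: -508/9 ≈ -56.444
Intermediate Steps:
S(X) = 2*X/(5 + X) (S(X) = (2*X)/(5 + X) = 2*X/(5 + X))
z = -12
w(v, V) = -12
-50*S(4) + w(6, -9) = -100*4/(5 + 4) - 12 = -100*4/9 - 12 = -50*8/9 - 12 = -400/9 - 12 = -508/9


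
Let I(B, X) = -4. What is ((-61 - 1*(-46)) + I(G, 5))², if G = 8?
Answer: 361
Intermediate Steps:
((-61 - 1*(-46)) + I(G, 5))² = ((-61 - 1*(-46)) - 4)² = ((-61 + 46) - 4)² = (-15 - 4)² = (-19)² = 361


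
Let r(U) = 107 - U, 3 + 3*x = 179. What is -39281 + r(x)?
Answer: -117698/3 ≈ -39233.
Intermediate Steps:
x = 176/3 (x = -1 + (⅓)*179 = -1 + 179/3 = 176/3 ≈ 58.667)
-39281 + r(x) = -39281 + (107 - 1*176/3) = -39281 + (107 - 176/3) = -39281 + 145/3 = -117698/3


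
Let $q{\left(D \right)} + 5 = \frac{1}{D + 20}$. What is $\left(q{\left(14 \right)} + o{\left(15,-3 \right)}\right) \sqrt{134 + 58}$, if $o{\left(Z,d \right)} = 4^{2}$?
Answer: $\frac{1500 \sqrt{3}}{17} \approx 152.83$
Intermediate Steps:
$q{\left(D \right)} = -5 + \frac{1}{20 + D}$ ($q{\left(D \right)} = -5 + \frac{1}{D + 20} = -5 + \frac{1}{20 + D}$)
$o{\left(Z,d \right)} = 16$
$\left(q{\left(14 \right)} + o{\left(15,-3 \right)}\right) \sqrt{134 + 58} = \left(\frac{-99 - 70}{20 + 14} + 16\right) \sqrt{134 + 58} = \left(\frac{-99 - 70}{34} + 16\right) \sqrt{192} = \left(\frac{1}{34} \left(-169\right) + 16\right) 8 \sqrt{3} = \left(- \frac{169}{34} + 16\right) 8 \sqrt{3} = \frac{375 \cdot 8 \sqrt{3}}{34} = \frac{1500 \sqrt{3}}{17}$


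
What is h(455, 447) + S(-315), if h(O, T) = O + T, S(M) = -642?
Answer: 260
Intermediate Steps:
h(455, 447) + S(-315) = (455 + 447) - 642 = 902 - 642 = 260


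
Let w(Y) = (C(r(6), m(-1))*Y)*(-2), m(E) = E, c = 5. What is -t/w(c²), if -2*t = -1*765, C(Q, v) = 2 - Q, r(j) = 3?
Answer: -153/20 ≈ -7.6500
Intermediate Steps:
w(Y) = 2*Y (w(Y) = ((2 - 1*3)*Y)*(-2) = ((2 - 3)*Y)*(-2) = -Y*(-2) = 2*Y)
t = 765/2 (t = -(-1)*765/2 = -½*(-765) = 765/2 ≈ 382.50)
-t/w(c²) = -765/(2*(2*5²)) = -765/(2*(2*25)) = -765/(2*50) = -1*153/20 = -153/20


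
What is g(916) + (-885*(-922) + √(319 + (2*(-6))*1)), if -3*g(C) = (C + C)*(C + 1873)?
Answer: -2661538/3 + √307 ≈ -8.8716e+5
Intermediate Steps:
g(C) = -2*C*(1873 + C)/3 (g(C) = -(C + C)*(C + 1873)/3 = -2*C*(1873 + C)/3)
g(916) + (-885*(-922) + √(319 + (2*(-6))*1)) = -⅔*916*(1873 + 916) + (-885*(-922) + √(319 + (2*(-6))*1)) = -⅔*916*2789 + (815970 + √(319 - 12*1)) = -5109448/3 + (815970 + √(319 - 12)) = -5109448/3 + (815970 + √307) = -2661538/3 + √307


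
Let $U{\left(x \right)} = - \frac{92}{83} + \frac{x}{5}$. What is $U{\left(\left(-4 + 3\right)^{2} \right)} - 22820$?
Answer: $- \frac{9470677}{415} \approx -22821.0$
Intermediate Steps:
$U{\left(x \right)} = - \frac{92}{83} + \frac{x}{5}$ ($U{\left(x \right)} = \left(-92\right) \frac{1}{83} + x \frac{1}{5} = - \frac{92}{83} + \frac{x}{5}$)
$U{\left(\left(-4 + 3\right)^{2} \right)} - 22820 = \left(- \frac{92}{83} + \frac{\left(-4 + 3\right)^{2}}{5}\right) - 22820 = \left(- \frac{92}{83} + \frac{\left(-1\right)^{2}}{5}\right) - 22820 = \left(- \frac{92}{83} + \frac{1}{5} \cdot 1\right) - 22820 = \left(- \frac{92}{83} + \frac{1}{5}\right) - 22820 = - \frac{377}{415} - 22820 = - \frac{9470677}{415}$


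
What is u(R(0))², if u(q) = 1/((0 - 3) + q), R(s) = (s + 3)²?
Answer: 1/36 ≈ 0.027778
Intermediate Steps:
R(s) = (3 + s)²
u(q) = 1/(-3 + q)
u(R(0))² = (1/(-3 + (3 + 0)²))² = (1/(-3 + 3²))² = (1/(-3 + 9))² = (1/6)² = (⅙)² = 1/36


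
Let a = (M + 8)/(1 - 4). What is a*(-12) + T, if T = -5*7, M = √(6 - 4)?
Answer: -3 + 4*√2 ≈ 2.6569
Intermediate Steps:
M = √2 ≈ 1.4142
a = -8/3 - √2/3 (a = (√2 + 8)/(1 - 4) = (8 + √2)/(-3) = (8 + √2)*(-⅓) = -8/3 - √2/3 ≈ -3.1381)
T = -35
a*(-12) + T = (-8/3 - √2/3)*(-12) - 35 = (32 + 4*√2) - 35 = -3 + 4*√2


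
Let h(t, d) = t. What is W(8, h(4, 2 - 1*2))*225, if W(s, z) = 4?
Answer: 900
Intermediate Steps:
W(8, h(4, 2 - 1*2))*225 = 4*225 = 900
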